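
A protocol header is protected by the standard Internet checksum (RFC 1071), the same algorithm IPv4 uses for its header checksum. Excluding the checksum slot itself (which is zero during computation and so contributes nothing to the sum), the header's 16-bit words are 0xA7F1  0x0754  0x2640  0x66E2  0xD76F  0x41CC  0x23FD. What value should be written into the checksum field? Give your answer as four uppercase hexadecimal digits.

One's-complement addition (fold any carry out of bit 15 back into bit 0):
  0xA7F1 + 0x0754 = 0x0AF45
  0xAF45 + 0x2640 = 0x0D585
  0xD585 + 0x66E2 = 0x13C67 → wrap carry → 0x3C68
  0x3C68 + 0xD76F = 0x113D7 → wrap carry → 0x13D8
  0x13D8 + 0x41CC = 0x055A4
  0x55A4 + 0x23FD = 0x079A1
One's-complement sum = 0x79A1.
Checksum = ~0x79A1 & 0xFFFF = 0x865E.

865E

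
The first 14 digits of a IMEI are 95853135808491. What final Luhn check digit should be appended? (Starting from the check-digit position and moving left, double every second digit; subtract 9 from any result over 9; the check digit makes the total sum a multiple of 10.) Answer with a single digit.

Partial digits right→left: 1 9 4 8 0 8 5 3 1 3 5 8 5 9
Double every second digit counting from the check-digit position (so the 1st, 3rd, 5th, ... of the partial from the right).
  doubled (with −9 where >9): 2 8 0 1 2 1 1 → sum 15
  kept as-is: 9 8 8 3 3 8 9 → sum 48
Total = 15 + 48 = 63.
Check digit = (10 − (63 mod 10)) mod 10 = 7.

7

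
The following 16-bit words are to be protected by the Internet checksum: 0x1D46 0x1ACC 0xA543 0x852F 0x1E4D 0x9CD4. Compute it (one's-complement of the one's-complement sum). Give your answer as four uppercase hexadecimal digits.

One's-complement addition (fold any carry out of bit 15 back into bit 0):
  0x1D46 + 0x1ACC = 0x03812
  0x3812 + 0xA543 = 0x0DD55
  0xDD55 + 0x852F = 0x16284 → wrap carry → 0x6285
  0x6285 + 0x1E4D = 0x080D2
  0x80D2 + 0x9CD4 = 0x11DA6 → wrap carry → 0x1DA7
One's-complement sum = 0x1DA7.
Checksum = ~0x1DA7 & 0xFFFF = 0xE258.

E258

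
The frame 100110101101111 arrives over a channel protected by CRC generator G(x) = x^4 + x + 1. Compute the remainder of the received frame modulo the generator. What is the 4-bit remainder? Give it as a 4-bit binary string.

Modulo-2 division of 100110101101111 by 10011:
  pos 0: 10011 XOR 10011 = 00000
  pos 6: 10110 XOR 10011 = 00101
  pos 8: 10111 XOR 10011 = 00100
  pos 10: 10011 XOR 10011 = 00000
Remainder = 0000 (zero — the frame passes the CRC check).

0000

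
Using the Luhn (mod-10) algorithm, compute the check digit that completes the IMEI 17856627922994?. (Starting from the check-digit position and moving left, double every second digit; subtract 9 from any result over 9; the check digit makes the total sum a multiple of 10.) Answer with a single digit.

Partial digits right→left: 4 9 9 2 2 9 7 2 6 6 5 8 7 1
Double every second digit counting from the check-digit position (so the 1st, 3rd, 5th, ... of the partial from the right).
  doubled (with −9 where >9): 8 9 4 5 3 1 5 → sum 35
  kept as-is: 9 2 9 2 6 8 1 → sum 37
Total = 35 + 37 = 72.
Check digit = (10 − (72 mod 10)) mod 10 = 8.

8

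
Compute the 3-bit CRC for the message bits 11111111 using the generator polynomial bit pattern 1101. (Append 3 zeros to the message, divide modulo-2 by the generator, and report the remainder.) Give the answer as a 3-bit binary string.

Append 3 zeros: 11111111000. Divide by 1101 (XOR where the leading bit is 1):
  pos 0: 1111 XOR 1101 = 0010
  pos 2: 1011 XOR 1101 = 0110
  pos 3: 1101 XOR 1101 = 0000
  pos 7: 1000 XOR 1101 = 0101
Remainder (last 3 bits) = 101. This is the CRC / FCS.

101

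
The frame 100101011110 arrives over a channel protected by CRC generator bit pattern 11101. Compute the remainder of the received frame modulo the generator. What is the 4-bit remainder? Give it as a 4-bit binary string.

Modulo-2 division of 100101011110 by 11101:
  pos 0: 10010 XOR 11101 = 01111
  pos 1: 11111 XOR 11101 = 00010
  pos 4: 10011 XOR 11101 = 01110
  pos 5: 11101 XOR 11101 = 00000
Remainder = 0010 (nonzero — an error is detected).

0010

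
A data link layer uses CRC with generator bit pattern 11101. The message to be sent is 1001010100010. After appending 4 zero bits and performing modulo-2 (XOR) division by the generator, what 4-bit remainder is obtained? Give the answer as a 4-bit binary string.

Append 4 zeros: 10010101000100000. Divide by 11101 (XOR where the leading bit is 1):
  pos 0: 10010 XOR 11101 = 01111
  pos 1: 11111 XOR 11101 = 00010
  pos 4: 10010 XOR 11101 = 01111
  pos 5: 11110 XOR 11101 = 00011
  pos 8: 11010 XOR 11101 = 00111
  pos 10: 11100 XOR 11101 = 00001
Remainder (last 4 bits) = 0100. This is the CRC / FCS.

0100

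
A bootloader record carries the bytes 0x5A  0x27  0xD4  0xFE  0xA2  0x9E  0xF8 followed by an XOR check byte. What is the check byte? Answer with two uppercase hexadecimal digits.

XOR the bytes together:
  start with 0x5A
  0x5A ⊕ 0x27 = 0x7D
  0x7D ⊕ 0xD4 = 0xA9
  0xA9 ⊕ 0xFE = 0x57
  0x57 ⊕ 0xA2 = 0xF5
  0xF5 ⊕ 0x9E = 0x6B
  0x6B ⊕ 0xF8 = 0x93

93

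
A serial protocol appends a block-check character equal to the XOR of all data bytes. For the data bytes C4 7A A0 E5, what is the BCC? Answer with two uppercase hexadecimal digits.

XOR the bytes together:
  start with 0xC4
  0xC4 ⊕ 0x7A = 0xBE
  0xBE ⊕ 0xA0 = 0x1E
  0x1E ⊕ 0xE5 = 0xFB

FB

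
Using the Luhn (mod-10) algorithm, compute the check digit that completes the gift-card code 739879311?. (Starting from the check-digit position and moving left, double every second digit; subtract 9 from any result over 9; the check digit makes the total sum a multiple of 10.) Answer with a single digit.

2

Partial digits right→left: 1 1 3 9 7 8 9 3 7
Double every second digit counting from the check-digit position (so the 1st, 3rd, 5th, ... of the partial from the right).
  doubled (with −9 where >9): 2 6 5 9 5 → sum 27
  kept as-is: 1 9 8 3 → sum 21
Total = 27 + 21 = 48.
Check digit = (10 − (48 mod 10)) mod 10 = 2.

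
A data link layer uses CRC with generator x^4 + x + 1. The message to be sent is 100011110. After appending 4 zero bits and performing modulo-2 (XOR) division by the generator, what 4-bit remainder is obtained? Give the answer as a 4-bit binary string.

1011

Append 4 zeros: 1000111100000. Divide by 10011 (XOR where the leading bit is 1):
  pos 0: 10001 XOR 10011 = 00010
  pos 3: 10111 XOR 10011 = 00100
  pos 5: 10000 XOR 10011 = 00011
  pos 8: 11000 XOR 10011 = 01011
Remainder (last 4 bits) = 1011. This is the CRC / FCS.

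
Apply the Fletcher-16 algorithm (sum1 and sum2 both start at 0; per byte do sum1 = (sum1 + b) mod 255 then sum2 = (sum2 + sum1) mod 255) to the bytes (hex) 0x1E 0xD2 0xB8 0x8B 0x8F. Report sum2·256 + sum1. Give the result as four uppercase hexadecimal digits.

Running sums (mod 255):
  after byte 0 (0x1E): sum1=30, sum2=30
  after byte 1 (0xD2): sum1=240, sum2=15
  after byte 2 (0xB8): sum1=169, sum2=184
  after byte 3 (0x8B): sum1=53, sum2=237
  after byte 4 (0x8F): sum1=196, sum2=178
Checksum = sum2·256 + sum1 = 178·256 + 196 = 45764 = 0xB2C4.

B2C4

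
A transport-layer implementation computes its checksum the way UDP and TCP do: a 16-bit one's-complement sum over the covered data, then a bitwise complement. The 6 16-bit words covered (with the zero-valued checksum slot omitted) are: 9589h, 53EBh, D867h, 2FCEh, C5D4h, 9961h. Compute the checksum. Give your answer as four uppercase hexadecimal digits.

One's-complement addition (fold any carry out of bit 15 back into bit 0):
  0x9589 + 0x53EB = 0x0E974
  0xE974 + 0xD867 = 0x1C1DB → wrap carry → 0xC1DC
  0xC1DC + 0x2FCE = 0x0F1AA
  0xF1AA + 0xC5D4 = 0x1B77E → wrap carry → 0xB77F
  0xB77F + 0x9961 = 0x150E0 → wrap carry → 0x50E1
One's-complement sum = 0x50E1.
Checksum = ~0x50E1 & 0xFFFF = 0xAF1E.

AF1E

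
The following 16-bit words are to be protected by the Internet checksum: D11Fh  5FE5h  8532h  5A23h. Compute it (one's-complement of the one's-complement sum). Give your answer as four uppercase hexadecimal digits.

EFA4

One's-complement addition (fold any carry out of bit 15 back into bit 0):
  0xD11F + 0x5FE5 = 0x13104 → wrap carry → 0x3105
  0x3105 + 0x8532 = 0x0B637
  0xB637 + 0x5A23 = 0x1105A → wrap carry → 0x105B
One's-complement sum = 0x105B.
Checksum = ~0x105B & 0xFFFF = 0xEFA4.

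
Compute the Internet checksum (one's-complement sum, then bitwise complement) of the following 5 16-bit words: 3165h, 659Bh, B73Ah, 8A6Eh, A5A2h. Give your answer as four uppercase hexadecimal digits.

One's-complement addition (fold any carry out of bit 15 back into bit 0):
  0x3165 + 0x659B = 0x09700
  0x9700 + 0xB73A = 0x14E3A → wrap carry → 0x4E3B
  0x4E3B + 0x8A6E = 0x0D8A9
  0xD8A9 + 0xA5A2 = 0x17E4B → wrap carry → 0x7E4C
One's-complement sum = 0x7E4C.
Checksum = ~0x7E4C & 0xFFFF = 0x81B3.

81B3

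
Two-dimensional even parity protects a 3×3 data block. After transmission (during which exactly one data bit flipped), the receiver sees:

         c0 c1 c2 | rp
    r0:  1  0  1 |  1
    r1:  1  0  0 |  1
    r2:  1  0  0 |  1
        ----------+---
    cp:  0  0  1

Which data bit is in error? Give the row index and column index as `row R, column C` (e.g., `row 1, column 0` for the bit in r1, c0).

Recompute each row's even parity and compare to rp:
  r0: data parity 0, sent rp 1 → mismatch
  r1: data parity 1, sent rp 1 → ok
  r2: data parity 1, sent rp 1 → ok
Recompute each column's even parity and compare to cp:
  c0: data parity 1, sent cp 0 → mismatch
  c1: data parity 0, sent cp 0 → ok
  c2: data parity 1, sent cp 1 → ok
Exactly one row (r0) and one column (c0) fail → the flipped bit is at their intersection.

row 0, column 0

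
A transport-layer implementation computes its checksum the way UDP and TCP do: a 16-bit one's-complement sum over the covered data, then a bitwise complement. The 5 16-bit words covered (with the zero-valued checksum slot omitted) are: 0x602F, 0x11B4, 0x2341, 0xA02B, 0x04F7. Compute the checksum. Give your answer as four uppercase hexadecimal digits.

One's-complement addition (fold any carry out of bit 15 back into bit 0):
  0x602F + 0x11B4 = 0x071E3
  0x71E3 + 0x2341 = 0x09524
  0x9524 + 0xA02B = 0x1354F → wrap carry → 0x3550
  0x3550 + 0x04F7 = 0x03A47
One's-complement sum = 0x3A47.
Checksum = ~0x3A47 & 0xFFFF = 0xC5B8.

C5B8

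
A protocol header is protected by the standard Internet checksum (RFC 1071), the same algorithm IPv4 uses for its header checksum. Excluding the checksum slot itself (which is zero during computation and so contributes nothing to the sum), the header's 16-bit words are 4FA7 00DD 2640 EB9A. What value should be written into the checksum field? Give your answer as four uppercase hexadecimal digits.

One's-complement addition (fold any carry out of bit 15 back into bit 0):
  0x4FA7 + 0x00DD = 0x05084
  0x5084 + 0x2640 = 0x076C4
  0x76C4 + 0xEB9A = 0x1625E → wrap carry → 0x625F
One's-complement sum = 0x625F.
Checksum = ~0x625F & 0xFFFF = 0x9DA0.

9DA0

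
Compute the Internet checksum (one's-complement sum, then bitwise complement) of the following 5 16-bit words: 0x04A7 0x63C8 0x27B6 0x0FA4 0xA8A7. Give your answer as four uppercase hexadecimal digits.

B78E

One's-complement addition (fold any carry out of bit 15 back into bit 0):
  0x04A7 + 0x63C8 = 0x0686F
  0x686F + 0x27B6 = 0x09025
  0x9025 + 0x0FA4 = 0x09FC9
  0x9FC9 + 0xA8A7 = 0x14870 → wrap carry → 0x4871
One's-complement sum = 0x4871.
Checksum = ~0x4871 & 0xFFFF = 0xB78E.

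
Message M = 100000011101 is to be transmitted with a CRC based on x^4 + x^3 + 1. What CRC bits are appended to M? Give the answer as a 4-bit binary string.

1110

Append 4 zeros: 1000000111010000. Divide by 11001 (XOR where the leading bit is 1):
  pos 0: 10000 XOR 11001 = 01001
  pos 1: 10010 XOR 11001 = 01011
  pos 2: 10110 XOR 11001 = 01111
  pos 3: 11111 XOR 11001 = 00110
  pos 5: 11011 XOR 11001 = 00010
  pos 8: 10010 XOR 11001 = 01011
  pos 9: 10110 XOR 11001 = 01111
  pos 10: 11110 XOR 11001 = 00111
Remainder (last 4 bits) = 1110. This is the CRC / FCS.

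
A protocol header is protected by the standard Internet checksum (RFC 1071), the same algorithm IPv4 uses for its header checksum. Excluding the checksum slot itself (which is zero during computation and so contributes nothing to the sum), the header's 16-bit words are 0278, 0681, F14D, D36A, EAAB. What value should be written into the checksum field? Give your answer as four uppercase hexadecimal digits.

One's-complement addition (fold any carry out of bit 15 back into bit 0):
  0x0278 + 0x0681 = 0x008F9
  0x08F9 + 0xF14D = 0x0FA46
  0xFA46 + 0xD36A = 0x1CDB0 → wrap carry → 0xCDB1
  0xCDB1 + 0xEAAB = 0x1B85C → wrap carry → 0xB85D
One's-complement sum = 0xB85D.
Checksum = ~0xB85D & 0xFFFF = 0x47A2.

47A2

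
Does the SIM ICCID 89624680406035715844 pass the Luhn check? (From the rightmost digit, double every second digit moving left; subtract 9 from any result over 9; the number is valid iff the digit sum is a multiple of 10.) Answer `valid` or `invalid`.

From the right, keep odd positions and double even positions (subtract 9 from any doubled value over 9):
  doubled (positions 2,4,...): 8 1 5 6 3 8 7 8 3 7 → sum 56
  kept (positions 1,3,...): 4 8 1 5 0 0 0 6 2 9 → sum 35
Total = 91.
91 mod 10 = 1, so the number is invalid.

invalid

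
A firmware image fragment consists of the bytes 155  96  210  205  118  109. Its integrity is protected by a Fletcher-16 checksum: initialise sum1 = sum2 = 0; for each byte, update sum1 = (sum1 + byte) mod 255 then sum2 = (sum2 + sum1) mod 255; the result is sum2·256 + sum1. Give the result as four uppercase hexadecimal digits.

Running sums (mod 255):
  after byte 0 (155): sum1=155, sum2=155
  after byte 1 (96): sum1=251, sum2=151
  after byte 2 (210): sum1=206, sum2=102
  after byte 3 (205): sum1=156, sum2=3
  after byte 4 (118): sum1=19, sum2=22
  after byte 5 (109): sum1=128, sum2=150
Checksum = sum2·256 + sum1 = 150·256 + 128 = 38528 = 0x9680.

9680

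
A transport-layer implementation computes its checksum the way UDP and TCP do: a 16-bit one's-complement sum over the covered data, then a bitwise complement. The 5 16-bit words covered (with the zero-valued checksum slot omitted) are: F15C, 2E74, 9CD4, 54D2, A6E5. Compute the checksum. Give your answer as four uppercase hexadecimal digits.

One's-complement addition (fold any carry out of bit 15 back into bit 0):
  0xF15C + 0x2E74 = 0x11FD0 → wrap carry → 0x1FD1
  0x1FD1 + 0x9CD4 = 0x0BCA5
  0xBCA5 + 0x54D2 = 0x11177 → wrap carry → 0x1178
  0x1178 + 0xA6E5 = 0x0B85D
One's-complement sum = 0xB85D.
Checksum = ~0xB85D & 0xFFFF = 0x47A2.

47A2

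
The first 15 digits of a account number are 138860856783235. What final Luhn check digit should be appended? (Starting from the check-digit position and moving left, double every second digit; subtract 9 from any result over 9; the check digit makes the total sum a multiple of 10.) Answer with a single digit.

7

Partial digits right→left: 5 3 2 3 8 7 6 5 8 0 6 8 8 3 1
Double every second digit counting from the check-digit position (so the 1st, 3rd, 5th, ... of the partial from the right).
  doubled (with −9 where >9): 1 4 7 3 7 3 7 2 → sum 34
  kept as-is: 3 3 7 5 0 8 3 → sum 29
Total = 34 + 29 = 63.
Check digit = (10 − (63 mod 10)) mod 10 = 7.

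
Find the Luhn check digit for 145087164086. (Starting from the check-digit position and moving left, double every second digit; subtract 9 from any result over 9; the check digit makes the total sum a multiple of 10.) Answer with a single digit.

4

Partial digits right→left: 6 8 0 4 6 1 7 8 0 5 4 1
Double every second digit counting from the check-digit position (so the 1st, 3rd, 5th, ... of the partial from the right).
  doubled (with −9 where >9): 3 0 3 5 0 8 → sum 19
  kept as-is: 8 4 1 8 5 1 → sum 27
Total = 19 + 27 = 46.
Check digit = (10 − (46 mod 10)) mod 10 = 4.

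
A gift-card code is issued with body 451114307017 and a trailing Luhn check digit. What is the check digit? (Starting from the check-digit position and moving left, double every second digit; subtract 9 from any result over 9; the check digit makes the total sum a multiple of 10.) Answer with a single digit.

Partial digits right→left: 7 1 0 7 0 3 4 1 1 1 5 4
Double every second digit counting from the check-digit position (so the 1st, 3rd, 5th, ... of the partial from the right).
  doubled (with −9 where >9): 5 0 0 8 2 1 → sum 16
  kept as-is: 1 7 3 1 1 4 → sum 17
Total = 16 + 17 = 33.
Check digit = (10 − (33 mod 10)) mod 10 = 7.

7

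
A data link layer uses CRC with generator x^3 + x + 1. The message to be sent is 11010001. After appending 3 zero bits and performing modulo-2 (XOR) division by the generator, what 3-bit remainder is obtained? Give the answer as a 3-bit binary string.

101

Append 3 zeros: 11010001000. Divide by 1011 (XOR where the leading bit is 1):
  pos 0: 1101 XOR 1011 = 0110
  pos 1: 1100 XOR 1011 = 0111
  pos 2: 1110 XOR 1011 = 0101
  pos 3: 1010 XOR 1011 = 0001
  pos 6: 1100 XOR 1011 = 0111
  pos 7: 1110 XOR 1011 = 0101
Remainder (last 3 bits) = 101. This is the CRC / FCS.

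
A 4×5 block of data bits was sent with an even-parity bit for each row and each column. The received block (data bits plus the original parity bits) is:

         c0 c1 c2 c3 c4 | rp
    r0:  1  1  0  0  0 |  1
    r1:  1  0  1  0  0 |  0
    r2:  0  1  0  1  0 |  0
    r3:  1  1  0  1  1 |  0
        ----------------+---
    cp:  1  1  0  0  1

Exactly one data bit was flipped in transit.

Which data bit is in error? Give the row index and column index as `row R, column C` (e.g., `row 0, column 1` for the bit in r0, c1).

Recompute each row's even parity and compare to rp:
  r0: data parity 0, sent rp 1 → mismatch
  r1: data parity 0, sent rp 0 → ok
  r2: data parity 0, sent rp 0 → ok
  r3: data parity 0, sent rp 0 → ok
Recompute each column's even parity and compare to cp:
  c0: data parity 1, sent cp 1 → ok
  c1: data parity 1, sent cp 1 → ok
  c2: data parity 1, sent cp 0 → mismatch
  c3: data parity 0, sent cp 0 → ok
  c4: data parity 1, sent cp 1 → ok
Exactly one row (r0) and one column (c2) fail → the flipped bit is at their intersection.

row 0, column 2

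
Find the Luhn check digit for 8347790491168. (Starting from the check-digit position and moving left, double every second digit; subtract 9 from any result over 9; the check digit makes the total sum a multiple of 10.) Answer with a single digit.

Partial digits right→left: 8 6 1 1 9 4 0 9 7 7 4 3 8
Double every second digit counting from the check-digit position (so the 1st, 3rd, 5th, ... of the partial from the right).
  doubled (with −9 where >9): 7 2 9 0 5 8 7 → sum 38
  kept as-is: 6 1 4 9 7 3 → sum 30
Total = 38 + 30 = 68.
Check digit = (10 − (68 mod 10)) mod 10 = 2.

2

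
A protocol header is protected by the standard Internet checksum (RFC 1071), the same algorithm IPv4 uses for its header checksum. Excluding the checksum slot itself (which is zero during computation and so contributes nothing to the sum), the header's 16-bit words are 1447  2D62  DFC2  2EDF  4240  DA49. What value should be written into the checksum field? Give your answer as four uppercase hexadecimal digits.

932A

One's-complement addition (fold any carry out of bit 15 back into bit 0):
  0x1447 + 0x2D62 = 0x041A9
  0x41A9 + 0xDFC2 = 0x1216B → wrap carry → 0x216C
  0x216C + 0x2EDF = 0x0504B
  0x504B + 0x4240 = 0x0928B
  0x928B + 0xDA49 = 0x16CD4 → wrap carry → 0x6CD5
One's-complement sum = 0x6CD5.
Checksum = ~0x6CD5 & 0xFFFF = 0x932A.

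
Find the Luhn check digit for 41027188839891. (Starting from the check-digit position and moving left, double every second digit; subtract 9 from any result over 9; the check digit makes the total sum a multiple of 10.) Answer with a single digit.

5

Partial digits right→left: 1 9 8 9 3 8 8 8 1 7 2 0 1 4
Double every second digit counting from the check-digit position (so the 1st, 3rd, 5th, ... of the partial from the right).
  doubled (with −9 where >9): 2 7 6 7 2 4 2 → sum 30
  kept as-is: 9 9 8 8 7 0 4 → sum 45
Total = 30 + 45 = 75.
Check digit = (10 − (75 mod 10)) mod 10 = 5.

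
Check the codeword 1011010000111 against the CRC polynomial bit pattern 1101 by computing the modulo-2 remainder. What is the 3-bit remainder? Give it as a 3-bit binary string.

Modulo-2 division of 1011010000111 by 1101:
  pos 0: 1011 XOR 1101 = 0110
  pos 1: 1100 XOR 1101 = 0001
  pos 4: 1100 XOR 1101 = 0001
  pos 7: 1001 XOR 1101 = 0100
  pos 8: 1001 XOR 1101 = 0100
  pos 9: 1001 XOR 1101 = 0100
Remainder = 100 (nonzero — an error is detected).

100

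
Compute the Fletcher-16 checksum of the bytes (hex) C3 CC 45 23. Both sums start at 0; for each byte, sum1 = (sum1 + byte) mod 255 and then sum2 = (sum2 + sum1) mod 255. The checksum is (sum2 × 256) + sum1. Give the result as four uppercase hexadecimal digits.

23F8

Running sums (mod 255):
  after byte 0 (C3): sum1=195, sum2=195
  after byte 1 (CC): sum1=144, sum2=84
  after byte 2 (45): sum1=213, sum2=42
  after byte 3 (23): sum1=248, sum2=35
Checksum = sum2·256 + sum1 = 35·256 + 248 = 9208 = 0x23F8.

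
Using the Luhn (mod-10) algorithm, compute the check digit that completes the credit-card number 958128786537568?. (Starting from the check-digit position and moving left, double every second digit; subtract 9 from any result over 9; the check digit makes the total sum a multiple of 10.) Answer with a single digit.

Partial digits right→left: 8 6 5 7 3 5 6 8 7 8 2 1 8 5 9
Double every second digit counting from the check-digit position (so the 1st, 3rd, 5th, ... of the partial from the right).
  doubled (with −9 where >9): 7 1 6 3 5 4 7 9 → sum 42
  kept as-is: 6 7 5 8 8 1 5 → sum 40
Total = 42 + 40 = 82.
Check digit = (10 − (82 mod 10)) mod 10 = 8.

8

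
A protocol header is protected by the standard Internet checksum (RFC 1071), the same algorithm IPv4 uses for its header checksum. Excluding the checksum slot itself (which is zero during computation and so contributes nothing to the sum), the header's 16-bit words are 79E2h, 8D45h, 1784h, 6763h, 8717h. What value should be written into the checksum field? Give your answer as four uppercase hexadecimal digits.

F2D8

One's-complement addition (fold any carry out of bit 15 back into bit 0):
  0x79E2 + 0x8D45 = 0x10727 → wrap carry → 0x0728
  0x0728 + 0x1784 = 0x01EAC
  0x1EAC + 0x6763 = 0x0860F
  0x860F + 0x8717 = 0x10D26 → wrap carry → 0x0D27
One's-complement sum = 0x0D27.
Checksum = ~0x0D27 & 0xFFFF = 0xF2D8.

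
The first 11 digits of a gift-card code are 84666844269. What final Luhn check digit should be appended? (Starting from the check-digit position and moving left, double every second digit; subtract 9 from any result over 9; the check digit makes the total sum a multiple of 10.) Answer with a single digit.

Partial digits right→left: 9 6 2 4 4 8 6 6 6 4 8
Double every second digit counting from the check-digit position (so the 1st, 3rd, 5th, ... of the partial from the right).
  doubled (with −9 where >9): 9 4 8 3 3 7 → sum 34
  kept as-is: 6 4 8 6 4 → sum 28
Total = 34 + 28 = 62.
Check digit = (10 − (62 mod 10)) mod 10 = 8.

8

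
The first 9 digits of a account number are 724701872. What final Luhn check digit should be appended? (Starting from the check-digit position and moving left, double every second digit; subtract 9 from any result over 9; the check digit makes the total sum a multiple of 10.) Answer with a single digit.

9

Partial digits right→left: 2 7 8 1 0 7 4 2 7
Double every second digit counting from the check-digit position (so the 1st, 3rd, 5th, ... of the partial from the right).
  doubled (with −9 where >9): 4 7 0 8 5 → sum 24
  kept as-is: 7 1 7 2 → sum 17
Total = 24 + 17 = 41.
Check digit = (10 − (41 mod 10)) mod 10 = 9.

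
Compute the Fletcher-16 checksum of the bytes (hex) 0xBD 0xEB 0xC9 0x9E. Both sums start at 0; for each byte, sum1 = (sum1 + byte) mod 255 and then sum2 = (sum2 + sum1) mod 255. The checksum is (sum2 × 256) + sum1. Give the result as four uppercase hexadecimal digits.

EC12

Running sums (mod 255):
  after byte 0 (0xBD): sum1=189, sum2=189
  after byte 1 (0xEB): sum1=169, sum2=103
  after byte 2 (0xC9): sum1=115, sum2=218
  after byte 3 (0x9E): sum1=18, sum2=236
Checksum = sum2·256 + sum1 = 236·256 + 18 = 60434 = 0xEC12.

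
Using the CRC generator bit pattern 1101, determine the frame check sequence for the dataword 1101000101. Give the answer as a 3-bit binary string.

110

Append 3 zeros: 1101000101000. Divide by 1101 (XOR where the leading bit is 1):
  pos 0: 1101 XOR 1101 = 0000
  pos 7: 1010 XOR 1101 = 0111
  pos 8: 1110 XOR 1101 = 0011
Remainder (last 3 bits) = 110. This is the CRC / FCS.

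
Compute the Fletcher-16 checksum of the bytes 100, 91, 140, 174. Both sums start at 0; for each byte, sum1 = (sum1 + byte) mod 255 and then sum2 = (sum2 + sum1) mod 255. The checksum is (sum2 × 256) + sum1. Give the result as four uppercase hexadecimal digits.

Running sums (mod 255):
  after byte 0 (100): sum1=100, sum2=100
  after byte 1 (91): sum1=191, sum2=36
  after byte 2 (140): sum1=76, sum2=112
  after byte 3 (174): sum1=250, sum2=107
Checksum = sum2·256 + sum1 = 107·256 + 250 = 27642 = 0x6BFA.

6BFA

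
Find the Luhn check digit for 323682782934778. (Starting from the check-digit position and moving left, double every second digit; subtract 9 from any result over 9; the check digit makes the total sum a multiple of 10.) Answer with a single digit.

6

Partial digits right→left: 8 7 7 4 3 9 2 8 7 2 8 6 3 2 3
Double every second digit counting from the check-digit position (so the 1st, 3rd, 5th, ... of the partial from the right).
  doubled (with −9 where >9): 7 5 6 4 5 7 6 6 → sum 46
  kept as-is: 7 4 9 8 2 6 2 → sum 38
Total = 46 + 38 = 84.
Check digit = (10 − (84 mod 10)) mod 10 = 6.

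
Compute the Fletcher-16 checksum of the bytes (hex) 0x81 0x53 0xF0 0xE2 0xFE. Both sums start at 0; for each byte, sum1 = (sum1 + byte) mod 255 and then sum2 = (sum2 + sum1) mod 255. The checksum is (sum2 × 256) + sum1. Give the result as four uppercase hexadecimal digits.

Running sums (mod 255):
  after byte 0 (0x81): sum1=129, sum2=129
  after byte 1 (0x53): sum1=212, sum2=86
  after byte 2 (0xF0): sum1=197, sum2=28
  after byte 3 (0xE2): sum1=168, sum2=196
  after byte 4 (0xFE): sum1=167, sum2=108
Checksum = sum2·256 + sum1 = 108·256 + 167 = 27815 = 0x6CA7.

6CA7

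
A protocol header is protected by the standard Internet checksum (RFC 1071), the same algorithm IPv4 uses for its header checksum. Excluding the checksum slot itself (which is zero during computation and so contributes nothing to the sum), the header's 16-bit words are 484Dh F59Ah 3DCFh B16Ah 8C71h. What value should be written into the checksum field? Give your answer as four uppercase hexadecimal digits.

One's-complement addition (fold any carry out of bit 15 back into bit 0):
  0x484D + 0xF59A = 0x13DE7 → wrap carry → 0x3DE8
  0x3DE8 + 0x3DCF = 0x07BB7
  0x7BB7 + 0xB16A = 0x12D21 → wrap carry → 0x2D22
  0x2D22 + 0x8C71 = 0x0B993
One's-complement sum = 0xB993.
Checksum = ~0xB993 & 0xFFFF = 0x466C.

466C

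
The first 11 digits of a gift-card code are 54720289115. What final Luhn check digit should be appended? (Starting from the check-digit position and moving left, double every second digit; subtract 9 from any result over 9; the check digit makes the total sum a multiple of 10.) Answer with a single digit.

Partial digits right→left: 5 1 1 9 8 2 0 2 7 4 5
Double every second digit counting from the check-digit position (so the 1st, 3rd, 5th, ... of the partial from the right).
  doubled (with −9 where >9): 1 2 7 0 5 1 → sum 16
  kept as-is: 1 9 2 2 4 → sum 18
Total = 16 + 18 = 34.
Check digit = (10 − (34 mod 10)) mod 10 = 6.

6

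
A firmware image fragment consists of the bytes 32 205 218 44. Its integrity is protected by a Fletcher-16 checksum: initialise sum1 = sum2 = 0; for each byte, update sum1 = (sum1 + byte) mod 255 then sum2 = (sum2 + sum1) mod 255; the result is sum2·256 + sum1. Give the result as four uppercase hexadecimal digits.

CBF4

Running sums (mod 255):
  after byte 0 (32): sum1=32, sum2=32
  after byte 1 (205): sum1=237, sum2=14
  after byte 2 (218): sum1=200, sum2=214
  after byte 3 (44): sum1=244, sum2=203
Checksum = sum2·256 + sum1 = 203·256 + 244 = 52212 = 0xCBF4.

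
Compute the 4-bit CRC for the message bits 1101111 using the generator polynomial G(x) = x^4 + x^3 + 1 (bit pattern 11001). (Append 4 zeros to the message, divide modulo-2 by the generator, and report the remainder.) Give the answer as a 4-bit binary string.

Append 4 zeros: 11011110000. Divide by 11001 (XOR where the leading bit is 1):
  pos 0: 11011 XOR 11001 = 00010
  pos 3: 10110 XOR 11001 = 01111
  pos 4: 11110 XOR 11001 = 00111
  pos 6: 11100 XOR 11001 = 00101
Remainder (last 4 bits) = 0101. This is the CRC / FCS.

0101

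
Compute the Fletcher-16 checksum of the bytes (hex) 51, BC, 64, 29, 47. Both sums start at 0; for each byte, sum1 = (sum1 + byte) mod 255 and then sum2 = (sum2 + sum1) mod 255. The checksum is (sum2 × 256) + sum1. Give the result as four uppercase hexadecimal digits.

50E2

Running sums (mod 255):
  after byte 0 (51): sum1=81, sum2=81
  after byte 1 (BC): sum1=14, sum2=95
  after byte 2 (64): sum1=114, sum2=209
  after byte 3 (29): sum1=155, sum2=109
  after byte 4 (47): sum1=226, sum2=80
Checksum = sum2·256 + sum1 = 80·256 + 226 = 20706 = 0x50E2.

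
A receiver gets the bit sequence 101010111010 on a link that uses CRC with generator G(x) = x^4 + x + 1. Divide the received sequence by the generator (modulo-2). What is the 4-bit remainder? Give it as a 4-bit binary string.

0000

Modulo-2 division of 101010111010 by 10011:
  pos 0: 10101 XOR 10011 = 00110
  pos 2: 11001 XOR 10011 = 01010
  pos 3: 10101 XOR 10011 = 00110
  pos 5: 11010 XOR 10011 = 01001
  pos 6: 10011 XOR 10011 = 00000
Remainder = 0000 (zero — the frame passes the CRC check).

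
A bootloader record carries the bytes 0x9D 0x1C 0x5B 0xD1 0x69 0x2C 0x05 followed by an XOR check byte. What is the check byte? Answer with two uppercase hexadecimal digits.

XOR the bytes together:
  start with 0x9D
  0x9D ⊕ 0x1C = 0x81
  0x81 ⊕ 0x5B = 0xDA
  0xDA ⊕ 0xD1 = 0x0B
  0x0B ⊕ 0x69 = 0x62
  0x62 ⊕ 0x2C = 0x4E
  0x4E ⊕ 0x05 = 0x4B

4B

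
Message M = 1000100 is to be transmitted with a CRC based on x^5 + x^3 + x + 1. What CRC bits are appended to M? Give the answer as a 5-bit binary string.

Append 5 zeros: 100010000000. Divide by 101011 (XOR where the leading bit is 1):
  pos 0: 100010 XOR 101011 = 001001
  pos 2: 100100 XOR 101011 = 001111
  pos 4: 111100 XOR 101011 = 010111
  pos 5: 101110 XOR 101011 = 000101
Remainder (last 5 bits) = 01010. This is the CRC / FCS.

01010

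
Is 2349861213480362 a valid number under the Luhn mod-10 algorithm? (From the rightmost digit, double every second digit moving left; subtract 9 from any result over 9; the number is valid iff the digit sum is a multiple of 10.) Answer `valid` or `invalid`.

valid

From the right, keep odd positions and double even positions (subtract 9 from any doubled value over 9):
  doubled (positions 2,4,...): 3 0 8 2 2 7 8 4 → sum 34
  kept (positions 1,3,...): 2 3 8 3 2 6 9 3 → sum 36
Total = 70.
70 mod 10 = 0, so the number is valid.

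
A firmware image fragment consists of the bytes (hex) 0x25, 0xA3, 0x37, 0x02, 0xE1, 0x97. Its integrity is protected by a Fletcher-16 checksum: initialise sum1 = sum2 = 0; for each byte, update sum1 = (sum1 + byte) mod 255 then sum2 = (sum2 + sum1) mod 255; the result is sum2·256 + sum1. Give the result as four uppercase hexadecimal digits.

Running sums (mod 255):
  after byte 0 (0x25): sum1=37, sum2=37
  after byte 1 (0xA3): sum1=200, sum2=237
  after byte 2 (0x37): sum1=0, sum2=237
  after byte 3 (0x02): sum1=2, sum2=239
  after byte 4 (0xE1): sum1=227, sum2=211
  after byte 5 (0x97): sum1=123, sum2=79
Checksum = sum2·256 + sum1 = 79·256 + 123 = 20347 = 0x4F7B.

4F7B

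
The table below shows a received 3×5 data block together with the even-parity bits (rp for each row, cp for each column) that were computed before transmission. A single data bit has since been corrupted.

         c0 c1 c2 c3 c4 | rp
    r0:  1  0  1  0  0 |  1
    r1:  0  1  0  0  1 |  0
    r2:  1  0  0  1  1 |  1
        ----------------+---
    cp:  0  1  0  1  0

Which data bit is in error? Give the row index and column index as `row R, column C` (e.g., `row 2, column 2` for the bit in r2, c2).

Recompute each row's even parity and compare to rp:
  r0: data parity 0, sent rp 1 → mismatch
  r1: data parity 0, sent rp 0 → ok
  r2: data parity 1, sent rp 1 → ok
Recompute each column's even parity and compare to cp:
  c0: data parity 0, sent cp 0 → ok
  c1: data parity 1, sent cp 1 → ok
  c2: data parity 1, sent cp 0 → mismatch
  c3: data parity 1, sent cp 1 → ok
  c4: data parity 0, sent cp 0 → ok
Exactly one row (r0) and one column (c2) fail → the flipped bit is at their intersection.

row 0, column 2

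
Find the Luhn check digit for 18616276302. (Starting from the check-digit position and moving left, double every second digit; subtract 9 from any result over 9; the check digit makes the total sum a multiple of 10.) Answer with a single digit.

Partial digits right→left: 2 0 3 6 7 2 6 1 6 8 1
Double every second digit counting from the check-digit position (so the 1st, 3rd, 5th, ... of the partial from the right).
  doubled (with −9 where >9): 4 6 5 3 3 2 → sum 23
  kept as-is: 0 6 2 1 8 → sum 17
Total = 23 + 17 = 40.
Check digit = (10 − (40 mod 10)) mod 10 = 0.

0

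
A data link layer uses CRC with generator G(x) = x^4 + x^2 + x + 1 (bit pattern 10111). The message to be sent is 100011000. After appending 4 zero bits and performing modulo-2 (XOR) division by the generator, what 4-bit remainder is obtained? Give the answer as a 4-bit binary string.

Append 4 zeros: 1000110000000. Divide by 10111 (XOR where the leading bit is 1):
  pos 0: 10001 XOR 10111 = 00110
  pos 2: 11010 XOR 10111 = 01101
  pos 3: 11010 XOR 10111 = 01101
  pos 4: 11010 XOR 10111 = 01101
  pos 5: 11010 XOR 10111 = 01101
  pos 6: 11010 XOR 10111 = 01101
  pos 7: 11010 XOR 10111 = 01101
  pos 8: 11010 XOR 10111 = 01101
Remainder (last 4 bits) = 1101. This is the CRC / FCS.

1101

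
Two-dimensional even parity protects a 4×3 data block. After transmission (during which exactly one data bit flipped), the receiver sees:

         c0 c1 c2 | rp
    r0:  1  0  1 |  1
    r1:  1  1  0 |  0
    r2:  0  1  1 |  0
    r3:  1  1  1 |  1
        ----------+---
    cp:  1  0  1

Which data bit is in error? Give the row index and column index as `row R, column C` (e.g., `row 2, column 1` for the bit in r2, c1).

row 0, column 1

Recompute each row's even parity and compare to rp:
  r0: data parity 0, sent rp 1 → mismatch
  r1: data parity 0, sent rp 0 → ok
  r2: data parity 0, sent rp 0 → ok
  r3: data parity 1, sent rp 1 → ok
Recompute each column's even parity and compare to cp:
  c0: data parity 1, sent cp 1 → ok
  c1: data parity 1, sent cp 0 → mismatch
  c2: data parity 1, sent cp 1 → ok
Exactly one row (r0) and one column (c1) fail → the flipped bit is at their intersection.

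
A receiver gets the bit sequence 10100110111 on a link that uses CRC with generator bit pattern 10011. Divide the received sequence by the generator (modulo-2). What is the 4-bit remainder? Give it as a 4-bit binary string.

0000

Modulo-2 division of 10100110111 by 10011:
  pos 0: 10100 XOR 10011 = 00111
  pos 2: 11111 XOR 10011 = 01100
  pos 3: 11000 XOR 10011 = 01011
  pos 4: 10111 XOR 10011 = 00100
  pos 6: 10011 XOR 10011 = 00000
Remainder = 0000 (zero — the frame passes the CRC check).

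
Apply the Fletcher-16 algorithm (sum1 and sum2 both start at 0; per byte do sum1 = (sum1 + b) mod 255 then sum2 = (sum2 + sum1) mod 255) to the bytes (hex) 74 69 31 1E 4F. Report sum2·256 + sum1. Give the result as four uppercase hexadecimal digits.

Running sums (mod 255):
  after byte 0 (74): sum1=116, sum2=116
  after byte 1 (69): sum1=221, sum2=82
  after byte 2 (31): sum1=15, sum2=97
  after byte 3 (1E): sum1=45, sum2=142
  after byte 4 (4F): sum1=124, sum2=11
Checksum = sum2·256 + sum1 = 11·256 + 124 = 2940 = 0x0B7C.

0B7C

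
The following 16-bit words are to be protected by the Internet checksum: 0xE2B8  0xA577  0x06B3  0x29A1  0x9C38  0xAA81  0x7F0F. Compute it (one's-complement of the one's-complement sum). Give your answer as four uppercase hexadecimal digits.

81B1

One's-complement addition (fold any carry out of bit 15 back into bit 0):
  0xE2B8 + 0xA577 = 0x1882F → wrap carry → 0x8830
  0x8830 + 0x06B3 = 0x08EE3
  0x8EE3 + 0x29A1 = 0x0B884
  0xB884 + 0x9C38 = 0x154BC → wrap carry → 0x54BD
  0x54BD + 0xAA81 = 0x0FF3E
  0xFF3E + 0x7F0F = 0x17E4D → wrap carry → 0x7E4E
One's-complement sum = 0x7E4E.
Checksum = ~0x7E4E & 0xFFFF = 0x81B1.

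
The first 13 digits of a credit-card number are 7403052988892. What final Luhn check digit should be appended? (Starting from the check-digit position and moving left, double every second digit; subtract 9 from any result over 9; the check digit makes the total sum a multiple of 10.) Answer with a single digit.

Partial digits right→left: 2 9 8 8 8 9 2 5 0 3 0 4 7
Double every second digit counting from the check-digit position (so the 1st, 3rd, 5th, ... of the partial from the right).
  doubled (with −9 where >9): 4 7 7 4 0 0 5 → sum 27
  kept as-is: 9 8 9 5 3 4 → sum 38
Total = 27 + 38 = 65.
Check digit = (10 − (65 mod 10)) mod 10 = 5.

5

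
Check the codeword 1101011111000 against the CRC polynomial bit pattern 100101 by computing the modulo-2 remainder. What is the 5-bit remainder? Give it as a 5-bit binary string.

Modulo-2 division of 1101011111000 by 100101:
  pos 0: 110101 XOR 100101 = 010000
  pos 1: 100001 XOR 100101 = 000100
  pos 4: 100111 XOR 100101 = 000010
Remainder = 10000 (nonzero — an error is detected).

10000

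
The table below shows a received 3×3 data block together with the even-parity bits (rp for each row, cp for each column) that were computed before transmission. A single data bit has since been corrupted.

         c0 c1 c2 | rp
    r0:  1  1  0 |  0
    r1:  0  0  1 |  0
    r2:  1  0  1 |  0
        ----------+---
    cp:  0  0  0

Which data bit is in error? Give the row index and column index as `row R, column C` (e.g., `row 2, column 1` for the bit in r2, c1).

Recompute each row's even parity and compare to rp:
  r0: data parity 0, sent rp 0 → ok
  r1: data parity 1, sent rp 0 → mismatch
  r2: data parity 0, sent rp 0 → ok
Recompute each column's even parity and compare to cp:
  c0: data parity 0, sent cp 0 → ok
  c1: data parity 1, sent cp 0 → mismatch
  c2: data parity 0, sent cp 0 → ok
Exactly one row (r1) and one column (c1) fail → the flipped bit is at their intersection.

row 1, column 1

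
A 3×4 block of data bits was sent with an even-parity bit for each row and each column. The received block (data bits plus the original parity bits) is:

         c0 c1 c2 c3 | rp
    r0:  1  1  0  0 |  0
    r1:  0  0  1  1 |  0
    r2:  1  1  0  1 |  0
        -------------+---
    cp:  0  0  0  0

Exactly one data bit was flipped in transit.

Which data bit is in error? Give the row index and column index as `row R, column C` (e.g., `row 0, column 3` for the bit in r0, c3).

Recompute each row's even parity and compare to rp:
  r0: data parity 0, sent rp 0 → ok
  r1: data parity 0, sent rp 0 → ok
  r2: data parity 1, sent rp 0 → mismatch
Recompute each column's even parity and compare to cp:
  c0: data parity 0, sent cp 0 → ok
  c1: data parity 0, sent cp 0 → ok
  c2: data parity 1, sent cp 0 → mismatch
  c3: data parity 0, sent cp 0 → ok
Exactly one row (r2) and one column (c2) fail → the flipped bit is at their intersection.

row 2, column 2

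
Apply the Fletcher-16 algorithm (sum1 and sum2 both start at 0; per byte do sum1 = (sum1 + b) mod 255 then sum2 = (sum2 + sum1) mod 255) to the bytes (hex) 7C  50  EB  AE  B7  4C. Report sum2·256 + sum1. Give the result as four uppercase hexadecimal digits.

F36B

Running sums (mod 255):
  after byte 0 (7C): sum1=124, sum2=124
  after byte 1 (50): sum1=204, sum2=73
  after byte 2 (EB): sum1=184, sum2=2
  after byte 3 (AE): sum1=103, sum2=105
  after byte 4 (B7): sum1=31, sum2=136
  after byte 5 (4C): sum1=107, sum2=243
Checksum = sum2·256 + sum1 = 243·256 + 107 = 62315 = 0xF36B.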